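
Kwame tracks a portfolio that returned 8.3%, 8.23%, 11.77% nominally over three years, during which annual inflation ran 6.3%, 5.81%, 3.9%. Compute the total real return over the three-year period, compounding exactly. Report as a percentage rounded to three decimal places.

Compound the nominal returns: 1.0830 × 1.0823 × 1.1177 = 1.310091.
Compound inflation: 1.0630 × 1.0581 × 1.0390 = 1.168626.
Deflate: 1.310091 / 1.168626 = 1.121052.
Total real return = 1.121052 − 1 → 12.105%.

12.105%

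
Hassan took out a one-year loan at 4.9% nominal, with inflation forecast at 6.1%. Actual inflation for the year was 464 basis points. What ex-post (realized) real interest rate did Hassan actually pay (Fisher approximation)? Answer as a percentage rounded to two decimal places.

0.26%

Ex-post: 4.9% − 4.64% = 0.260%
So the realized real rate is 0.26%.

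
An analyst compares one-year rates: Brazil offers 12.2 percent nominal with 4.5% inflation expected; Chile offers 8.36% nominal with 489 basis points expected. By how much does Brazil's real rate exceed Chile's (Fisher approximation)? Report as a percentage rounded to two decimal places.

Brazil: 12.2% − 4.5% = 7.700%
Chile: 8.36% − 4.89% = 3.470%
Differential = 4.230% → 4.23%.

4.23%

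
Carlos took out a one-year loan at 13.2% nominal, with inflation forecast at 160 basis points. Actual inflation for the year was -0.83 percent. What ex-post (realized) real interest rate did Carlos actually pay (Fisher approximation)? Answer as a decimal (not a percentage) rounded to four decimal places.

0.1403

Ex-post: 13.2% − (-0.83%) = 14.030%
So the realized real rate is 0.1403.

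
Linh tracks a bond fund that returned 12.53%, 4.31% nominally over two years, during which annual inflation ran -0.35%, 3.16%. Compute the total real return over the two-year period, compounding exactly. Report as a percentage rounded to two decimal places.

Nominal growth factor = 1.1253 × 1.0431 = 1.173800
Price-level growth factor = 0.9965 × 1.0316 = 1.027989
Real growth factor = 1.173800 / 1.027989 = 1.141841
Total real return = 1.141841 − 1 → 14.18%.

14.18%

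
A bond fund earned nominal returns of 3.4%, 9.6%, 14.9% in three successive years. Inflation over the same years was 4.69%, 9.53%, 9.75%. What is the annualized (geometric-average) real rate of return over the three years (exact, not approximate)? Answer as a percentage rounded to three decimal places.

1.143%

Compound the nominal returns: 1.0340 × 1.0960 × 1.1490 = 1.30212034.
Compound inflation: 1.0469 × 1.0953 × 1.0975 = 1.25846985.
Deflate: 1.30212034 / 1.25846985 = 1.03468536.
Annualized real rate = 1.03468536^(1/3) − 1 = 1.1431% → 1.143%.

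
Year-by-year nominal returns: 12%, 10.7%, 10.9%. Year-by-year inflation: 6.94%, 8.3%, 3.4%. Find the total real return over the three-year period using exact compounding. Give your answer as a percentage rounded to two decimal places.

14.82%

Nominal growth factor = 1.1200 × 1.1070 × 1.1090 = 1.374983
Price-level growth factor = 1.0694 × 1.0830 × 1.0340 = 1.197538
Real growth factor = 1.374983 / 1.197538 = 1.148175
Total real return = 1.148175 − 1 → 14.82%.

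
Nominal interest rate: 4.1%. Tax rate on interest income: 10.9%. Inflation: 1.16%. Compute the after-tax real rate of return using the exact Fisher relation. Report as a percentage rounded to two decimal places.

After-tax nominal return = 4.1% × (1 − 0.109) = 3.6531%.
1 + r = 1.036531 / 1.01160 = 1.024645
After-tax real rate = 1.024645 − 1 → 2.46%.

2.46%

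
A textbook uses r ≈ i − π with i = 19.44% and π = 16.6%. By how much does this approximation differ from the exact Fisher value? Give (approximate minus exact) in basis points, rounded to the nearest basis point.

Approximate: r ≈ 19.440% − 16.600% = 2.8400%
Exact: (1 + 0.1944)/(1 + 0.1660) − 1 = 2.4357%
Error = 2.8400% − 2.4357% = 0.4043% → 40 basis points.

40 basis points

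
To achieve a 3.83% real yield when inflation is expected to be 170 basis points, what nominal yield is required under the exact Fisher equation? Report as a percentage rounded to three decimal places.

5.595%

(1 + i) = (1 + r)(1 + π) = 1.03830 × 1.01700 = 1.0559511
i = 1.0559511 − 1, so the required nominal rate is 5.595%.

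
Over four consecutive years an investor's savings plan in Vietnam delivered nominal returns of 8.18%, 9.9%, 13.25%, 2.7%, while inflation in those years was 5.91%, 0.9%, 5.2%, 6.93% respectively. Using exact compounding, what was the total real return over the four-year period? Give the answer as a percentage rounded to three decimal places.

Nominal growth factor = 1.0818 × 1.0990 × 1.1325 × 1.0270 = 1.382781
Price-level growth factor = 1.0591 × 1.0090 × 1.0520 × 1.0693 = 1.202108
Real growth factor = 1.382781 / 1.202108 = 1.150297
Total real return = 1.150297 − 1 → 15.030%.

15.030%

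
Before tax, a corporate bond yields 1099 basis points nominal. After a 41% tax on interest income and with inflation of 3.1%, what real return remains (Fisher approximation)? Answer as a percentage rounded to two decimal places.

After-tax nominal return = 10.99% × (1 − 0.41) = 6.4841%.
r ≈ 6.4841% − 3.1% → 3.38%.

3.38%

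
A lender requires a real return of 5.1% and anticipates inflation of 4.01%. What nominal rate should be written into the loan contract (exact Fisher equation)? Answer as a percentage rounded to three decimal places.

(1 + i) = (1 + r)(1 + π) = 1.05100 × 1.04010 = 1.0931451
i = 1.0931451 − 1, so the required nominal rate is 9.315%.

9.315%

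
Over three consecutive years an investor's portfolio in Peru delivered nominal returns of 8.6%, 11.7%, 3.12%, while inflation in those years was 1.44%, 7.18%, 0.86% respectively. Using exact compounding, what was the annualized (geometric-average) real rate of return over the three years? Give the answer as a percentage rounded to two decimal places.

4.49%

Nominal growth factor = 1.0860 × 1.1170 × 1.0312 = 1.25090953
Price-level growth factor = 1.0144 × 1.0718 × 1.0086 = 1.09658413
Real growth factor = 1.25090953 / 1.09658413 = 1.14073284
Annualized real rate = 1.14073284^(1/3) − 1 = 4.4868% → 4.49%.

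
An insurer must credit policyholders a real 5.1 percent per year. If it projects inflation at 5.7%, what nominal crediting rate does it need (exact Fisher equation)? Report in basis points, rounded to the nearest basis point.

(1 + i) = (1 + r)(1 + π) = 1.05100 × 1.05700 = 1.110907
i = 1.110907 − 1, so the required nominal rate is 1109 basis points.

1109 basis points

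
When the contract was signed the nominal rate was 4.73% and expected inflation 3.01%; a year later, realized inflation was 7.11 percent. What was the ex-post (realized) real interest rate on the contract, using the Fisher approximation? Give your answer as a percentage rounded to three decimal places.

-2.380%

Ex-post: 4.73% − 7.11% = -2.380%
So the realized real rate is -2.380%.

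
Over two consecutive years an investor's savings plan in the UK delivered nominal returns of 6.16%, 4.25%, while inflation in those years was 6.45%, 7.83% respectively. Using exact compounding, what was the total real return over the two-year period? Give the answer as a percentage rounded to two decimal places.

Compound the nominal returns: 1.0616 × 1.0425 = 1.106718.
Compound inflation: 1.0645 × 1.0783 = 1.147850.
Deflate: 1.106718 / 1.147850 = 0.964166.
Total real return = 0.964166 − 1 → -3.58%.

-3.58%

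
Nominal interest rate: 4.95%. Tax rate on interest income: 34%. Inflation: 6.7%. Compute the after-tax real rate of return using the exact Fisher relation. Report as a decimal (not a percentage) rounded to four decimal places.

-0.0322

After-tax nominal return = 4.95% × (1 − 0.34) = 3.2670%.
1 + r = 1.03267 / 1.06700 = 0.967826
After-tax real rate = 0.967826 − 1 → -0.0322.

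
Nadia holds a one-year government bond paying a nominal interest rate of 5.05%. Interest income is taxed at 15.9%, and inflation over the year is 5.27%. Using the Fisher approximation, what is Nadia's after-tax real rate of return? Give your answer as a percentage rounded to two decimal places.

After-tax nominal return = 5.05% × (1 − 0.159) = 4.24705%.
r ≈ 4.24705% − 5.27% → -1.02%.

-1.02%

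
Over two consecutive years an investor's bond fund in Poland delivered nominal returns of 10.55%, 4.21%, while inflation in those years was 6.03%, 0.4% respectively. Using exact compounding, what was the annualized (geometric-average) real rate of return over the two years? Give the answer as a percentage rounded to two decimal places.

4.03%

Nominal growth factor = 1.1055 × 1.0421 = 1.15204155
Price-level growth factor = 1.0603 × 1.0040 = 1.06454120
Real growth factor = 1.15204155 / 1.06454120 = 1.08219536
Annualized real rate = 1.08219536^(1/2) − 1 = 4.0286% → 4.03%.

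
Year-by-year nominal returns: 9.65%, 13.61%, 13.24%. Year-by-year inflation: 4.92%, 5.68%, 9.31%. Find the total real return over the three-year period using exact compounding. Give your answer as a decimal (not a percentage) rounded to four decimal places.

Nominal growth factor = 1.0965 × 1.1361 × 1.1324 = 1.410669
Price-level growth factor = 1.0492 × 1.0568 × 1.0931 = 1.212023
Real growth factor = 1.410669 / 1.212023 = 1.163896
Total real return = 1.163896 − 1 → 0.1639.

0.1639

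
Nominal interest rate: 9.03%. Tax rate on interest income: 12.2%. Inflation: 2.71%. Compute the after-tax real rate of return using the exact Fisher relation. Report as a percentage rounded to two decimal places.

5.08%

After-tax nominal return = 9.03% × (1 − 0.122) = 7.92834%.
1 + r = 1.0792834 / 1.02710 = 1.050807
After-tax real rate = 1.050807 − 1 → 5.08%.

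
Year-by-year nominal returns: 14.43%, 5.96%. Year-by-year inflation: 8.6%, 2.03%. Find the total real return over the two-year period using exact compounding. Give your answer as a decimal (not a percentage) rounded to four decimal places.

0.0943

Nominal growth factor = 1.1443 × 1.0596 = 1.212500
Price-level growth factor = 1.0860 × 1.0203 = 1.108046
Real growth factor = 1.212500 / 1.108046 = 1.094269
Total real return = 1.094269 − 1 → 0.0943.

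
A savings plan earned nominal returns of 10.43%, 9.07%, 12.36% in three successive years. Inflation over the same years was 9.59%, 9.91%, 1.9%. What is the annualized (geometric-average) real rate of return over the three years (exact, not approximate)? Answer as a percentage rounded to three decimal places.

3.310%

Nominal growth factor = 1.1043 × 1.0907 × 1.1236 = 1.35333127
Price-level growth factor = 1.0959 × 1.0991 × 1.0190 = 1.22738926
Real growth factor = 1.35333127 / 1.22738926 = 1.10260967
Annualized real rate = 1.10260967^(1/3) − 1 = 3.3096% → 3.310%.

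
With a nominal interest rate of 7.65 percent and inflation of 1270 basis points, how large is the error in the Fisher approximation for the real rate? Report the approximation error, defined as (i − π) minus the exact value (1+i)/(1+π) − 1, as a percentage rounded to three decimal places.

Approximate: r ≈ 7.650% − 12.700% = -5.0500%
Exact: (1 + 0.0765)/(1 + 0.1270) − 1 = -4.4809%
Error = -5.0500% − (-4.4809%) = -0.5691% → -0.569%.

-0.569%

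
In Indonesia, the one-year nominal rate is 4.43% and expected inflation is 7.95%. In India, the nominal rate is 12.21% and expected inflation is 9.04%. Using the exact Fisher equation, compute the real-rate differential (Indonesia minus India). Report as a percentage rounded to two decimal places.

Indonesia: (1 + 0.0443)/(1 + 0.0795) − 1 = -3.2608%
India: (1 + 0.1221)/(1 + 0.0904) − 1 = 2.9072%
Differential = -3.2608% − 2.9072% = -6.1680% → -6.17%.

-6.17%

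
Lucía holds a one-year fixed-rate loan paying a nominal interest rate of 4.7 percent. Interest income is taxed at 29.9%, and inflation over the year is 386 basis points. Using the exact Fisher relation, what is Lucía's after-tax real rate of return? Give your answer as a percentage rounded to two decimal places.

After-tax nominal return = 4.7% × (1 − 0.299) = 3.2947%.
1 + r = 1.032947 / 1.03860 = 0.994557
After-tax real rate = 0.994557 − 1 → -0.54%.

-0.54%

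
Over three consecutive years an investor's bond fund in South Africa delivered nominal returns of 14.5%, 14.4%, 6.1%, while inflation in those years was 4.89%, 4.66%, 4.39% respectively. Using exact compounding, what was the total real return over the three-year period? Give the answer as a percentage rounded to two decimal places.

21.28%

Nominal growth factor = 1.1450 × 1.1440 × 1.0610 = 1.389783
Price-level growth factor = 1.0489 × 1.0466 × 1.0439 = 1.145971
Real growth factor = 1.389783 / 1.145971 = 1.212755
Total real return = 1.212755 − 1 → 21.28%.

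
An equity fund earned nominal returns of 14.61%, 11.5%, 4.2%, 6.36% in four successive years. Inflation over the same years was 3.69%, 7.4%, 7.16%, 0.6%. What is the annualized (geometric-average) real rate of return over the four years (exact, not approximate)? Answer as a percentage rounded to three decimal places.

Compound the nominal returns: 1.1461 × 1.1150 × 1.0420 × 1.0636 = 1.41626143.
Compound inflation: 1.0369 × 1.0740 × 1.0716 × 1.0060 = 1.20052675.
Deflate: 1.41626143 / 1.20052675 = 1.17970002.
Annualized real rate = 1.17970002^(1/4) − 1 = 4.2180% → 4.218%.

4.218%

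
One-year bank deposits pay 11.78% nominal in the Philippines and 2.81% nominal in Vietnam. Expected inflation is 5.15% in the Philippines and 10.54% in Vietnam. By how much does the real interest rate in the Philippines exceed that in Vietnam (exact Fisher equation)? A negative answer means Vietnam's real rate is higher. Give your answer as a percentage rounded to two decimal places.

13.30%

The Philippines: (1 + 0.1178)/(1 + 0.0515) − 1 = 6.3053%
Vietnam: (1 + 0.0281)/(1 + 0.1054) − 1 = -6.9929%
Differential = 6.3053% − (-6.9929%) = 13.2982% → 13.30%.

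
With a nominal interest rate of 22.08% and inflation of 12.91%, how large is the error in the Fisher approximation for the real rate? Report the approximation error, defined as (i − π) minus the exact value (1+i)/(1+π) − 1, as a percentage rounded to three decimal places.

Approximate: r ≈ 22.080% − 12.910% = 9.1700%
Exact: (1 + 0.2208)/(1 + 0.1291) − 1 = 8.12151%
Error = 9.1700% − 8.12151% = 1.04849% → 1.048%.

1.048%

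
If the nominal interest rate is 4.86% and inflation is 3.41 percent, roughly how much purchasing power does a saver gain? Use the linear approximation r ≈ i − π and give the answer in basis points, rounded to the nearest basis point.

145 basis points

r ≈ i − π = 4.86% − 3.41% = 145 basis points.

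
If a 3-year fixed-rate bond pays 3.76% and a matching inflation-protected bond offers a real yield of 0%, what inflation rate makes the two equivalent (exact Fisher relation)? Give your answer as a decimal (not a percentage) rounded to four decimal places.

(1 + π) = (1 + i)/(1 + r) = 1.03760 / 1.00000 = 1.037600
Break-even inflation = 1.037600 − 1 → 0.0376.

0.0376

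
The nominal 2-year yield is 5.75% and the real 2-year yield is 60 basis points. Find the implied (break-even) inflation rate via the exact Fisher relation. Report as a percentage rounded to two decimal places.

5.12%

(1 + π) = (1 + i)/(1 + r) = 1.05750 / 1.00600 = 1.051193
Break-even inflation = 1.051193 − 1 → 5.12%.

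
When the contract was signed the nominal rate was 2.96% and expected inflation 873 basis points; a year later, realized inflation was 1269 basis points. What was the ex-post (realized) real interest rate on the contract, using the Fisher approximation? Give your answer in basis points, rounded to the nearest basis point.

Ex-post: 2.96% − 12.69% = -9.730%
So the realized real rate is -973 basis points.

-973 basis points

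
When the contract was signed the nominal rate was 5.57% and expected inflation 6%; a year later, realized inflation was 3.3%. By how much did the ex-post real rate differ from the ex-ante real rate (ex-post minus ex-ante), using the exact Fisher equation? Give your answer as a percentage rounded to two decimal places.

Ex-ante: (1 + 0.0557)/(1 + 0.0600) − 1 = -0.4057%
Ex-post: (1 + 0.0557)/(1 + 0.0330) − 1 = 2.1975%
Difference (ex-post − ex-ante) = 2.6031% → 2.60%.

2.60%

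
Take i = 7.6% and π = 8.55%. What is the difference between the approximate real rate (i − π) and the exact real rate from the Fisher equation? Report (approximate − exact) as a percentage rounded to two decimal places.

Approximate: r ≈ 7.600% − 8.550% = -0.9500%
Exact: (1 + 0.0760)/(1 + 0.0855) − 1 = -0.8752%
Error = -0.9500% − (-0.8752%) = -0.0748% → -0.07%.

-0.07%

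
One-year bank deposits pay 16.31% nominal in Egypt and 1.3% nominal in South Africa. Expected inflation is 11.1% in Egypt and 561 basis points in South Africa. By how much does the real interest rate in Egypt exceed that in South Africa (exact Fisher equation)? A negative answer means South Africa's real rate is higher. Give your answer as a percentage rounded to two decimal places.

8.77%

Egypt: (1 + 0.1631)/(1 + 0.1110) − 1 = 4.6895%
South Africa: (1 + 0.0130)/(1 + 0.0561) − 1 = -4.0811%
Differential = 4.6895% − (-4.0811%) = 8.7705% → 8.77%.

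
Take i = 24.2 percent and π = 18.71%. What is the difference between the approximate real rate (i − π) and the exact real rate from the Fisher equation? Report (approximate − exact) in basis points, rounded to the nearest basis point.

87 basis points

Approximate: r ≈ 24.200% − 18.710% = 5.4900%
Exact: (1 + 0.2420)/(1 + 0.1871) − 1 = 4.6247%
Error = 5.4900% − 4.6247% = 0.8653% → 87 basis points.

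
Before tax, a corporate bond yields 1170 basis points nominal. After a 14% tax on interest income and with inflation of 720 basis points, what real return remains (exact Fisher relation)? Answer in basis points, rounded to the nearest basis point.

267 basis points

After-tax nominal return = 11.7% × (1 − 0.14) = 10.0620%.
1 + r = 1.10062 / 1.07200 = 1.026698
After-tax real rate = 1.026698 − 1 → 267 basis points.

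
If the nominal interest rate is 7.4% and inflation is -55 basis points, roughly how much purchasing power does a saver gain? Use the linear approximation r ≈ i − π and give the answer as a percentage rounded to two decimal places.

7.95%

r ≈ i − π = 7.4% − (-0.55%) = 7.95%.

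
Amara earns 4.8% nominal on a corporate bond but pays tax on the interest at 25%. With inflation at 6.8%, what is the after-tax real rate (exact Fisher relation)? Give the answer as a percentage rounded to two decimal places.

-3.00%

After-tax nominal return = 4.8% × (1 − 0.25) = 3.6000%.
1 + r = 1.03600 / 1.06800 = 0.970037
After-tax real rate = 0.970037 − 1 → -3.00%.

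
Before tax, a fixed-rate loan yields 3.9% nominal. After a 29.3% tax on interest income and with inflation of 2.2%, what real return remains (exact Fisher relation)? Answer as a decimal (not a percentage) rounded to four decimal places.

After-tax nominal return = 3.9% × (1 − 0.293) = 2.7573%.
1 + r = 1.027573 / 1.02200 = 1.005453
After-tax real rate = 1.005453 − 1 → 0.0055.

0.0055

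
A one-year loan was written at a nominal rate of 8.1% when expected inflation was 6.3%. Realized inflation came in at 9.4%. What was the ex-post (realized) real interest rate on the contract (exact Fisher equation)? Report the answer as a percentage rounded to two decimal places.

Ex-post: (1 + 0.0810)/(1 + 0.0940) − 1 = -1.1883%
So the realized real rate is -1.19%.

-1.19%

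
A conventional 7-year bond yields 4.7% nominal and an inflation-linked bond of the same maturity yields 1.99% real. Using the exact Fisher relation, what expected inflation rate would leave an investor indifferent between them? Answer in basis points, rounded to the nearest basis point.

266 basis points

(1 + π) = (1 + i)/(1 + r) = 1.04700 / 1.01990 = 1.026571
Break-even inflation = 1.026571 − 1 → 266 basis points.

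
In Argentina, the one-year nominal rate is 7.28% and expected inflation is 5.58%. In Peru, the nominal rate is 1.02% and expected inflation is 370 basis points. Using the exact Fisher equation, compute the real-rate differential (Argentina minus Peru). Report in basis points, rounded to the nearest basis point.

Argentina: (1 + 0.0728)/(1 + 0.0558) − 1 = 1.6102%
Peru: (1 + 0.0102)/(1 + 0.0370) − 1 = -2.5844%
Differential = 1.6102% − (-2.5844%) = 4.1945% → 419 basis points.

419 basis points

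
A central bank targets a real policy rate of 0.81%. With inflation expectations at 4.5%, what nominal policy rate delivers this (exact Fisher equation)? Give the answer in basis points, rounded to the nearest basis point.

535 basis points

(1 + i) = (1 + r)(1 + π) = 1.00810 × 1.04500 = 1.0534645
i = 1.0534645 − 1, so the required nominal rate is 535 basis points.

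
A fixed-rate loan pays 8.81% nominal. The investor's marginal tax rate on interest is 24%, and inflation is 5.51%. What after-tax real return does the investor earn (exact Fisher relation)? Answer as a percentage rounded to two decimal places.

After-tax nominal return = 8.81% × (1 − 0.24) = 6.6956%.
1 + r = 1.066956 / 1.05510 = 1.011237
After-tax real rate = 1.011237 − 1 → 1.12%.

1.12%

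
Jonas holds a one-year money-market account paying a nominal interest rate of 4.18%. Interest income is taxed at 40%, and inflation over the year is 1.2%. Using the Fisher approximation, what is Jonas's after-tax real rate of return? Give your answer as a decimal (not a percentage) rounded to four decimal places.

After-tax nominal return = 4.18% × (1 − 0.4) = 2.5080%.
r ≈ 2.5080% − 1.2% → 0.0131.

0.0131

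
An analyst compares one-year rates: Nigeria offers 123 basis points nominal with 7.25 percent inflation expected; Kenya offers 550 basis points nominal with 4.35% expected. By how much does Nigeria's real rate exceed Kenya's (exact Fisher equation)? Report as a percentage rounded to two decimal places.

-6.72%

Nigeria: (1 + 0.0123)/(1 + 0.0725) − 1 = -5.6131%
Kenya: (1 + 0.0550)/(1 + 0.0435) − 1 = 1.1021%
Differential = -5.6131% − 1.1021% = -6.7151% → -6.72%.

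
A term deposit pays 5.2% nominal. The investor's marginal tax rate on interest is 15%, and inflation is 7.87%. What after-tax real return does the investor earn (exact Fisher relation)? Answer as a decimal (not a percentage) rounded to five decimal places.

-0.03198

After-tax nominal return = 5.2% × (1 − 0.15) = 4.4200%.
1 + r = 1.04420 / 1.07870 = 0.968017
After-tax real rate = 0.968017 − 1 → -0.03198.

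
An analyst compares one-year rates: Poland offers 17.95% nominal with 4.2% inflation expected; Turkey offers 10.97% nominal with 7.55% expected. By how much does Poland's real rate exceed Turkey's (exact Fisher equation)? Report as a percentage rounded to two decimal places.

Poland: (1 + 0.1795)/(1 + 0.0420) − 1 = 13.1958%
Turkey: (1 + 0.1097)/(1 + 0.0755) − 1 = 3.1799%
Differential = 13.1958% − 3.1799% = 10.0159% → 10.02%.

10.02%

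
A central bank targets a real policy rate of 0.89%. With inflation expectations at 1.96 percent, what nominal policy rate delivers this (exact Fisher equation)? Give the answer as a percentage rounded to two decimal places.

2.87%

(1 + i) = (1 + r)(1 + π) = 1.00890 × 1.01960 = 1.02867444
i = 1.02867444 − 1, so the required nominal rate is 2.87%.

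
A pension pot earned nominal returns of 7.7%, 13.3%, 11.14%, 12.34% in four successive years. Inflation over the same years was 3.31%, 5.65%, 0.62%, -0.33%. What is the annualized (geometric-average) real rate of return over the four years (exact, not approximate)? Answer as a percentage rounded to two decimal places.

8.62%

Nominal growth factor = 1.0770 × 1.1330 × 1.1114 × 1.1234 = 1.52352795
Price-level growth factor = 1.0331 × 1.0565 × 1.0062 × 0.9967 = 1.09461308
Real growth factor = 1.52352795 / 1.09461308 = 1.39184153
Annualized real rate = 1.39184153^(1/4) − 1 = 8.6169% → 8.62%.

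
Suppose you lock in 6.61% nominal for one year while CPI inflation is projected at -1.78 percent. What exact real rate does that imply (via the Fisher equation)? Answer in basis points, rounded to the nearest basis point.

854 basis points

1 + r = 1.06610 / 0.98220 = 1.085420
r = 1.085420 − 1 = 8.5420%, i.e. 854 basis points.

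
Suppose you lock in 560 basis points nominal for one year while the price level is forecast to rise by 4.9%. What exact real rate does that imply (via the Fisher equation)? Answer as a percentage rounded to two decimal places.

0.67%

1 + r = 1.05600 / 1.04900 = 1.006673
r = 1.006673 − 1 = 0.6673%, i.e. 0.67%.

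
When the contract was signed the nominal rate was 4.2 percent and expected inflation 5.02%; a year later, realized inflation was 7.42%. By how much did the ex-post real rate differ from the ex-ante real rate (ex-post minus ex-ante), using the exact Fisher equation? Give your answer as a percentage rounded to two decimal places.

-2.22%

Ex-ante: (1 + 0.0420)/(1 + 0.0502) − 1 = -0.7808%
Ex-post: (1 + 0.0420)/(1 + 0.0742) − 1 = -2.9976%
Difference (ex-post − ex-ante) = -2.2168% → -2.22%.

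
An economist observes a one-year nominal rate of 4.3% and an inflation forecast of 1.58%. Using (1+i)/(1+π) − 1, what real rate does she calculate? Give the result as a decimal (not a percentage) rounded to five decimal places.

0.02678

By the Fisher relation, 1 + r = (1 + i)/(1 + π).
1 + r = 1.04300 / 1.01580 = 1.026777
r = 1.026777 − 1 = 2.6777%, i.e. 0.02678.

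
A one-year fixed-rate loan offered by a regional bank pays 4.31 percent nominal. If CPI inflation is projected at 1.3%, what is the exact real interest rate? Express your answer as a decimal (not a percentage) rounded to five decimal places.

1 + r = 1.04310 / 1.01300 = 1.029714
r = 1.029714 − 1 = 2.9714%, i.e. 0.02971.

0.02971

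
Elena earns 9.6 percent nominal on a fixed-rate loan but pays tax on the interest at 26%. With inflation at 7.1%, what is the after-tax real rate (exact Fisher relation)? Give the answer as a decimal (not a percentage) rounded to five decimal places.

0.00004

After-tax nominal return = 9.6% × (1 − 0.26) = 7.1040%.
1 + r = 1.07104 / 1.07100 = 1.000037
After-tax real rate = 1.000037 − 1 → 0.00004.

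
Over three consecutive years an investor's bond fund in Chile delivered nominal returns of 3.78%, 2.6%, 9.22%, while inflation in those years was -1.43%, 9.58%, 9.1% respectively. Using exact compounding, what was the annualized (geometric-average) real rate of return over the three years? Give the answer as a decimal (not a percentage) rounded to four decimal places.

-0.0044

Nominal growth factor = 1.0378 × 1.0260 × 1.0922 = 1.16295577
Price-level growth factor = 0.9857 × 1.0958 × 1.0910 = 1.17842190
Real growth factor = 1.16295577 / 1.17842190 = 0.98687557
Annualized real rate = 0.98687557^(1/3) − 1 = -0.4394% → -0.0044.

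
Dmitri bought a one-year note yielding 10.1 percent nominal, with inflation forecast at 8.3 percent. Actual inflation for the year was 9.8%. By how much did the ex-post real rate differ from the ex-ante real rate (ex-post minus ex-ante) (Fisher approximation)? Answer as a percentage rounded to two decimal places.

-1.50%

Ex-ante: 10.1% − 8.3% = 1.800%
Ex-post: 10.1% − 9.8% = 0.300%
Difference (ex-post − ex-ante) = -1.5000% → -1.50%.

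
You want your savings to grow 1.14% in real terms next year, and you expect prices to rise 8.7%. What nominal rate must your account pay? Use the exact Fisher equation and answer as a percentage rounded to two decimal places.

(1 + i) = (1 + r)(1 + π) = 1.01140 × 1.08700 = 1.0993918
i = 1.0993918 − 1, so the required nominal rate is 9.94%.

9.94%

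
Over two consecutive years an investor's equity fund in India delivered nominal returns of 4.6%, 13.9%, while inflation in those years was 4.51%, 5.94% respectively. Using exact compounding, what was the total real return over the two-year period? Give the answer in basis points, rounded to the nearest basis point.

Compound the nominal returns: 1.0460 × 1.1390 = 1.191394.
Compound inflation: 1.0451 × 1.0594 = 1.107179.
Deflate: 1.191394 / 1.107179 = 1.076063.
Total real return = 1.076063 − 1 → 761 basis points.

761 basis points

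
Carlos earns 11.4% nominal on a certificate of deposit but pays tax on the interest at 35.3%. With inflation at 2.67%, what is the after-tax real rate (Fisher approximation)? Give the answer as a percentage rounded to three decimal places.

After-tax nominal return = 11.4% × (1 − 0.353) = 7.3758%.
r ≈ 7.3758% − 2.67% → 4.706%.

4.706%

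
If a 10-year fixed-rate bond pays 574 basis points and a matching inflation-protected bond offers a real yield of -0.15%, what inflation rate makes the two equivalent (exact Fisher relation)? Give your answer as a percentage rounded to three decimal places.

(1 + π) = (1 + i)/(1 + r) = 1.05740 / 0.99850 = 1.058988
Break-even inflation = 1.058988 − 1 → 5.899%.

5.899%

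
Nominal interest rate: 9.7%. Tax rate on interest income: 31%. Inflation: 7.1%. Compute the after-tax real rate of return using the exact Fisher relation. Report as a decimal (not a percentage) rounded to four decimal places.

After-tax nominal return = 9.7% × (1 − 0.31) = 6.6930%.
1 + r = 1.06693 / 1.07100 = 0.996200
After-tax real rate = 0.996200 − 1 → -0.0038.

-0.0038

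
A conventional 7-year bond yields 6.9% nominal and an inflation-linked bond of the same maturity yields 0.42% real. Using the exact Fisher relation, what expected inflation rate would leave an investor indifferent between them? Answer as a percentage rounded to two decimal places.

(1 + π) = (1 + i)/(1 + r) = 1.06900 / 1.00420 = 1.064529
Break-even inflation = 1.064529 − 1 → 6.45%.

6.45%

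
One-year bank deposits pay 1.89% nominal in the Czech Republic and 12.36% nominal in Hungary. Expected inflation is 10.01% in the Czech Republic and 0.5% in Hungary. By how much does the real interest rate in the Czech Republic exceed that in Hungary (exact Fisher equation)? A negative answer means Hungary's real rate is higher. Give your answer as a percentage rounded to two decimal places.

The Czech Republic: (1 + 0.0189)/(1 + 0.1001) − 1 = -7.3811%
Hungary: (1 + 0.1236)/(1 + 0.0050) − 1 = 11.8010%
Differential = -7.3811% − 11.8010% = -19.1821% → -19.18%.

-19.18%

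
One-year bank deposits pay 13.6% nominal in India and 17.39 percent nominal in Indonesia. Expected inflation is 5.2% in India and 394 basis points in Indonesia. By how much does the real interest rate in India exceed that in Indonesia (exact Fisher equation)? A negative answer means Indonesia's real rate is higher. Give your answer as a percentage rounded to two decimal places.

India: (1 + 0.1360)/(1 + 0.0520) − 1 = 7.9848%
Indonesia: (1 + 0.1739)/(1 + 0.0394) − 1 = 12.9402%
Differential = 7.9848% − 12.9402% = -4.9554% → -4.96%.

-4.96%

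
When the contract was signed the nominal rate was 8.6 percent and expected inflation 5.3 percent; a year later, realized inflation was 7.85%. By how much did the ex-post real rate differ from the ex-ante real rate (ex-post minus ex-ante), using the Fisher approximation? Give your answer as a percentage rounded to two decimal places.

Ex-ante: 8.6% − 5.3% = 3.300%
Ex-post: 8.6% − 7.85% = 0.750%
Difference (ex-post − ex-ante) = -2.5500% → -2.55%.

-2.55%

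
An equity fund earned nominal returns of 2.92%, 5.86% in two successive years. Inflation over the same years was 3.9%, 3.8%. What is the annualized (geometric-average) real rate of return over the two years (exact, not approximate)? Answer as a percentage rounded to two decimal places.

0.51%

Nominal growth factor = 1.0292 × 1.0586 = 1.08951112
Price-level growth factor = 1.0390 × 1.0380 = 1.07848200
Real growth factor = 1.08951112 / 1.07848200 = 1.01022652
Annualized real rate = 1.01022652^(1/2) − 1 = 0.5100% → 0.51%.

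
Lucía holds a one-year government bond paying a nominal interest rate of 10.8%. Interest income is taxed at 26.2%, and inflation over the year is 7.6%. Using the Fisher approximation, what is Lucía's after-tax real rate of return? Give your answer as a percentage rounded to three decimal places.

After-tax nominal return = 10.8% × (1 − 0.262) = 7.9704%.
r ≈ 7.9704% − 7.6% → 0.370%.

0.370%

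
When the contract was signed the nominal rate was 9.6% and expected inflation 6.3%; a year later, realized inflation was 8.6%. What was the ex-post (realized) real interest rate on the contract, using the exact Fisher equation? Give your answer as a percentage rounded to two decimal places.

Ex-post: (1 + 0.0960)/(1 + 0.0860) − 1 = 0.9208%
So the realized real rate is 0.92%.

0.92%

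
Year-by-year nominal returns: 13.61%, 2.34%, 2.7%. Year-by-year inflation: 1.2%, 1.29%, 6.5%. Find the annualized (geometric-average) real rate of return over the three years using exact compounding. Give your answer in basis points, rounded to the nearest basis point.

Nominal growth factor = 1.1361 × 1.0234 × 1.0270 = 1.19407723
Price-level growth factor = 1.0120 × 1.0129 × 1.0650 = 1.09168336
Real growth factor = 1.19407723 / 1.09168336 = 1.09379447
Annualized real rate = 1.09379447^(1/3) − 1 = 3.0335% → 303 basis points.

303 basis points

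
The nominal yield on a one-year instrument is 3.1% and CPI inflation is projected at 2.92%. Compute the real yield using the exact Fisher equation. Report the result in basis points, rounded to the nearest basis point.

By the Fisher identity, 1 + r = (1 + i)/(1 + π).
1 + r = 1.03100 / 1.02920 = 1.001749
r = 1.001749 − 1 = 0.1749%, i.e. 17 basis points.

17 basis points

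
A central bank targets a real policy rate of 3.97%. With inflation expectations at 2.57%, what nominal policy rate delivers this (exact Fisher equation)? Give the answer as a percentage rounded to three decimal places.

(1 + i) = (1 + r)(1 + π) = 1.03970 × 1.02570 = 1.06642029
i = 1.06642029 − 1, so the required nominal rate is 6.642%.

6.642%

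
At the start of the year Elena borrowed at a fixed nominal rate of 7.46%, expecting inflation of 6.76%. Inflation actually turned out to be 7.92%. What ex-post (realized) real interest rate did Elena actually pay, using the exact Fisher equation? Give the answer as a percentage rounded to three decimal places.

-0.426%

Ex-post: (1 + 0.0746)/(1 + 0.0792) − 1 = -0.4262%
So the realized real rate is -0.426%.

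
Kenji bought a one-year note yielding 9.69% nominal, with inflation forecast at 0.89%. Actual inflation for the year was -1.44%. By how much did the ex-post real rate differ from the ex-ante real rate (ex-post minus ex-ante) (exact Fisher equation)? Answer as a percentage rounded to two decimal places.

2.57%

Ex-ante: (1 + 0.0969)/(1 + 0.0089) − 1 = 8.7224%
Ex-post: (1 + 0.0969)/(1 − 0.0144) − 1 = 11.2926%
Difference (ex-post − ex-ante) = 2.5702% → 2.57%.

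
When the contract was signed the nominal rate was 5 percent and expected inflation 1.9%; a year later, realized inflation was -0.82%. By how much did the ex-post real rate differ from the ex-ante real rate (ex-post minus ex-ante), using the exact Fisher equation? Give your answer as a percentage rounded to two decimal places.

2.83%

Ex-ante: (1 + 0.0500)/(1 + 0.0190) − 1 = 3.0422%
Ex-post: (1 + 0.0500)/(1 − 0.0082) − 1 = 5.8681%
Difference (ex-post − ex-ante) = 2.8259% → 2.83%.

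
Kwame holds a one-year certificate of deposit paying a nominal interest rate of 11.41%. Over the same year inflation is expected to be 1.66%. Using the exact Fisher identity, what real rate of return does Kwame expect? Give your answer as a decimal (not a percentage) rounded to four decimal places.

By the Fisher identity, 1 + r = (1 + i)/(1 + π).
1 + r = 1.11410 / 1.01660 = 1.095908
r = 1.095908 − 1 = 9.5908%, i.e. 0.0959.

0.0959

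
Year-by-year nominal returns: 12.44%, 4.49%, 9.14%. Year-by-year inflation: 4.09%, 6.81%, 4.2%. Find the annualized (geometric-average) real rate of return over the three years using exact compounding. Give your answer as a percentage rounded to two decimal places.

3.44%

Compound the nominal returns: 1.1244 × 1.0449 × 1.0914 = 1.28227010.
Compound inflation: 1.0409 × 1.0681 × 1.0420 = 1.15848027.
Deflate: 1.28227010 / 1.15848027 = 1.10685536.
Annualized real rate = 1.10685536^(1/3) − 1 = 3.4420% → 3.44%.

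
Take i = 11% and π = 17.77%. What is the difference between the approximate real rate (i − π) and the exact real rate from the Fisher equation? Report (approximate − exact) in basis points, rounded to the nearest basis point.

-102 basis points

Approximate: r ≈ 11.000% − 17.770% = -6.7700%
Exact: (1 + 0.1100)/(1 + 0.1777) − 1 = -5.7485%
Error = -6.7700% − (-5.7485%) = -1.0215% → -102 basis points.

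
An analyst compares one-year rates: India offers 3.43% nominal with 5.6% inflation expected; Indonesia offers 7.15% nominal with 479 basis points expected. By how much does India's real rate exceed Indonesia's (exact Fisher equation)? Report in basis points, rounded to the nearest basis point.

India: (1 + 0.0343)/(1 + 0.0560) − 1 = -2.0549%
Indonesia: (1 + 0.0715)/(1 + 0.0479) − 1 = 2.2521%
Differential = -2.0549% − 2.2521% = -4.3070% → -431 basis points.

-431 basis points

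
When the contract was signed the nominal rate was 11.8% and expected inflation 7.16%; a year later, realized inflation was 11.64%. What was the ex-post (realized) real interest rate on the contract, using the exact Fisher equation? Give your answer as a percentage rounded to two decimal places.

Ex-post: (1 + 0.1180)/(1 + 0.1164) − 1 = 0.1433%
So the realized real rate is 0.14%.

0.14%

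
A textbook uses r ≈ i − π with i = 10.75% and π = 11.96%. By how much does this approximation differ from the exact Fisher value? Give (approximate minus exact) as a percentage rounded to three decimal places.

-0.129%

Approximate: r ≈ 10.750% − 11.960% = -1.2100%
Exact: (1 + 0.1075)/(1 + 0.1196) − 1 = -1.0807%
Error = -1.2100% − (-1.0807%) = -0.1293% → -0.129%.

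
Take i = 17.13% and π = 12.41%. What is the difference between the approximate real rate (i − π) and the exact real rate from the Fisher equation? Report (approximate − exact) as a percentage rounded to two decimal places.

Approximate: r ≈ 17.130% − 12.410% = 4.7200%
Exact: (1 + 0.1713)/(1 + 0.1241) − 1 = 4.1989%
Error = 4.7200% − 4.1989% = 0.5211% → 0.52%.

0.52%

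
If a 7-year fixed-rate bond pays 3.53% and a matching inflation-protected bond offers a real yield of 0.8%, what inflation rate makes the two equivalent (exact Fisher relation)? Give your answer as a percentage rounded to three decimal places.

2.708%

(1 + π) = (1 + i)/(1 + r) = 1.03530 / 1.00800 = 1.027083
Break-even inflation = 1.027083 − 1 → 2.708%.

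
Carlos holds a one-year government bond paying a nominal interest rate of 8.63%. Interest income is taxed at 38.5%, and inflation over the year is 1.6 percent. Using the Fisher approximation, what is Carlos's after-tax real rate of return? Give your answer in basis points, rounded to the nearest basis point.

After-tax nominal return = 8.63% × (1 − 0.385) = 5.30745%.
r ≈ 5.30745% − 1.6% → 371 basis points.

371 basis points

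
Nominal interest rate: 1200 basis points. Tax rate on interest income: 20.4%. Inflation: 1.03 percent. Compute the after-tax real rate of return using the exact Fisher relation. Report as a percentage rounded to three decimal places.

8.435%

After-tax nominal return = 12% × (1 − 0.204) = 9.5520%.
1 + r = 1.09552 / 1.01030 = 1.084351
After-tax real rate = 1.084351 − 1 → 8.435%.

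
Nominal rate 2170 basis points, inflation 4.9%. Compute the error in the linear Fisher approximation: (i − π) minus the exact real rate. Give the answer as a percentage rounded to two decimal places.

0.78%

Approximate: r ≈ 21.700% − 4.900% = 16.8000%
Exact: (1 + 0.2170)/(1 + 0.0490) − 1 = 16.0153%
Error = 16.8000% − 16.0153% = 0.7847% → 0.78%.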